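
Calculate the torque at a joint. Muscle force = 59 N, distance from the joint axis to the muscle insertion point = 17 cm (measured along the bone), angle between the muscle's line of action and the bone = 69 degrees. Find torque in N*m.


Torque = F * d * sin(theta)   (moment arm = d*sin(theta))
d = 17 cm = 0.17 m
Torque = 59 * 0.17 * sin(69)
Torque = 9.364 N*m


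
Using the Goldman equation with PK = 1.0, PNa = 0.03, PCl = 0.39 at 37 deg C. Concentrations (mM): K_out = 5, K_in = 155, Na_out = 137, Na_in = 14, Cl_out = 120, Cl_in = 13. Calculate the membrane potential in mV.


Vm = (RT/F)*ln((PK*Ko + PNa*Nao + PCl*Cli)/(PK*Ki + PNa*Nai + PCl*Clo))
Numer = 14.18, Denom = 202.22
Vm = -71.02 mV


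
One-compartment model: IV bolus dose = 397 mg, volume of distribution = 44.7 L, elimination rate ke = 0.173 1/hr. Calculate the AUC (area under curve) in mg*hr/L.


C0 = Dose/Vd = 397/44.7 = 8.88143 mg/L
AUC = C0/ke = 8.88143/0.173
AUC = 51.34 mg*hr/L


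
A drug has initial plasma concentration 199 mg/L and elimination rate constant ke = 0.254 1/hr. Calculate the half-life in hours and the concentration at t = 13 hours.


t_half = ln(2) / ke = 0.693147 / 0.254 = 2.729 hr
C(t) = C0 * exp(-ke*t) = 199 * exp(-0.254*13)
C(13) = 7.325 mg/L


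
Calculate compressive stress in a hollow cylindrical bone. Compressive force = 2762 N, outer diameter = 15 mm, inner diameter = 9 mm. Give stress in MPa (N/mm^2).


A = pi*(r_o^2 - r_i^2)
r_o = 7.5 mm, r_i = 4.5 mm
A = 113.097 mm^2
sigma = F/A = 2762 / 113.097
sigma = 24.42 MPa


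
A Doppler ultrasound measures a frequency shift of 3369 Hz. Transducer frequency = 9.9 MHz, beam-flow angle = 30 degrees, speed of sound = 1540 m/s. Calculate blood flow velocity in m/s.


v = fd * c / (2 * f0 * cos(theta))
v = 3369 * 1540 / (2 * 9.9000e+06 * cos(30))
v = 0.3026 m/s


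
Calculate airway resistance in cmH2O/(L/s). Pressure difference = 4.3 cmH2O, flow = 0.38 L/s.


R = dP / flow
R = 4.3 / 0.38
R = 11.32 cmH2O/(L/s)


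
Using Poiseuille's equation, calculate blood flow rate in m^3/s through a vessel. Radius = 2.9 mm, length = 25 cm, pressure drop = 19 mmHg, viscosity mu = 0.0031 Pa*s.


Q = pi*r^4*dP / (8*mu*L)
r = 0.0029 m, L = 0.25 m
dP = 19 mmHg = 2533.118 Pa
Q = 9.0783e-05 m^3/s


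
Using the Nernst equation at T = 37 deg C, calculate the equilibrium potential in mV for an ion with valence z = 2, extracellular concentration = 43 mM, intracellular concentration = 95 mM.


E = (RT/(zF)) * ln(C_out/C_in)
T = 37 + 273.15 = 310.15 K
E = (8.314 * 310.15 / (2 * 96485)) * ln(43/95)
E = -10.59 mV


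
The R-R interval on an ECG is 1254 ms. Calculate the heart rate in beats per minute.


HR = 60 / RR_interval(s)
RR = 1254 ms = 1.254 s
HR = 60 / 1.254 = 47.85 bpm


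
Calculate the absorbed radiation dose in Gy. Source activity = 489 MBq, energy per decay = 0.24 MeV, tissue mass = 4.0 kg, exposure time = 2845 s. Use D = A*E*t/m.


A = 489 MBq = 4.8900e+08 Bq
E = 0.24 MeV = 3.8448e-14 J
D = A*E*t/m = 4.8900e+08*3.8448e-14*2845/4.0
D = 0.01337 Gy


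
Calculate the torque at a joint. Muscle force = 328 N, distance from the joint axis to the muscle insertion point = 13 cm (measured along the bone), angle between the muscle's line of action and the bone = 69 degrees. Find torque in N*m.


Torque = F * d * sin(theta)   (moment arm = d*sin(theta))
d = 13 cm = 0.13 m
Torque = 328 * 0.13 * sin(69)
Torque = 39.81 N*m


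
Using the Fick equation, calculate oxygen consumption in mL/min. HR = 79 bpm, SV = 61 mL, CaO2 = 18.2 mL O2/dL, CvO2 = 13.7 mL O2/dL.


CO = HR*SV = 79*61/1000 = 4.819 L/min
a-v O2 diff = 18.2 - 13.7 = 4.5 mL/dL
VO2 = CO * (CaO2-CvO2) * 10 dL/L
VO2 = 4.819 * 4.5 * 10
VO2 = 216.9 mL/min


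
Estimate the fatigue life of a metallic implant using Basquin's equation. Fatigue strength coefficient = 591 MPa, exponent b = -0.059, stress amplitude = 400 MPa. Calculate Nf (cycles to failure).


sigma_a = sigma_f' * (2Nf)^b
2Nf = (sigma_a/sigma_f')^(1/b)
2Nf = (400/591)^(1/-0.059)
2Nf = 747.04589
Nf = 373.5


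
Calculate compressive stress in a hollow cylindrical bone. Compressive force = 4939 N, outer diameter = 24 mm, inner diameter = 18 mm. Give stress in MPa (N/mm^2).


A = pi*(r_o^2 - r_i^2)
r_o = 12 mm, r_i = 9 mm
A = 197.92 mm^2
sigma = F/A = 4939 / 197.92
sigma = 24.95 MPa


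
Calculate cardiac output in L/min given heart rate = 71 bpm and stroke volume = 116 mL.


CO = HR * SV
CO = 71 * 116 / 1000
CO = 8.236 L/min


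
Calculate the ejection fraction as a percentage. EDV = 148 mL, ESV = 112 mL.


SV = EDV - ESV = 148 - 112 = 36 mL
EF = SV/EDV * 100 = 36/148 * 100
EF = 24.32%


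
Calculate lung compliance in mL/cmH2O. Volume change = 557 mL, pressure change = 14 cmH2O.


C = dV / dP
C = 557 / 14
C = 39.79 mL/cmH2O


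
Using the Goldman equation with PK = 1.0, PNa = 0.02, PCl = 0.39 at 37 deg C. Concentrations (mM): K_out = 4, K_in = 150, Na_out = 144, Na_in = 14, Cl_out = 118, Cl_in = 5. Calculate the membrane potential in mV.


Vm = (RT/F)*ln((PK*Ko + PNa*Nao + PCl*Cli)/(PK*Ki + PNa*Nai + PCl*Clo))
Numer = 8.83, Denom = 196.3
Vm = -82.89 mV


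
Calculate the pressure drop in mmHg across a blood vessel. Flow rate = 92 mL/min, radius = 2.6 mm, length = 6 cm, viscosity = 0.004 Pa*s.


dP = 8*mu*L*Q / (pi*r^4)
Q = 92 mL/min = 1.53333e-06 m^3/s
dP = 20.5066 Pa = 20.5066 / 133.322 mmHg = 0.1538 mmHg


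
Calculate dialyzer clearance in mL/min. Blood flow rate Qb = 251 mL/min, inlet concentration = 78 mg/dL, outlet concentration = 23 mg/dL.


K = Qb * (Cb_in - Cb_out) / Cb_in
K = 251 * (78 - 23) / 78
K = 177 mL/min


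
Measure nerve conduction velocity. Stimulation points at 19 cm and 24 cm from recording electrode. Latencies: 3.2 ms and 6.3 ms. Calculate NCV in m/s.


Distance = (24 - 19) / 100 = 0.05 m
dt = (6.3 - 3.2) / 1000 = 0.0031 s
NCV = dist / dt = 16.13 m/s


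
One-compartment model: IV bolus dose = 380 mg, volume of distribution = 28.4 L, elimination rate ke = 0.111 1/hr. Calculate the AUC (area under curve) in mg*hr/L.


C0 = Dose/Vd = 380/28.4 = 13.3803 mg/L
AUC = C0/ke = 13.3803/0.111
AUC = 120.5 mg*hr/L


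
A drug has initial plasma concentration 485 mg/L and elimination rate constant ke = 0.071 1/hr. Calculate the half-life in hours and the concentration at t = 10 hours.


t_half = ln(2) / ke = 0.693147 / 0.071 = 9.763 hr
C(t) = C0 * exp(-ke*t) = 485 * exp(-0.071*10)
C(10) = 238.4 mg/L


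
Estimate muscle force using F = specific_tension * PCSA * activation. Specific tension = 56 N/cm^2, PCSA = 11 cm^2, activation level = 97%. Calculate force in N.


F = sigma * PCSA * activation
F = 56 * 11 * 0.97
F = 597.5 N


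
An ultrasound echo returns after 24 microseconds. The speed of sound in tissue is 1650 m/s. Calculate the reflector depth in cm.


depth = c * t / 2
t = 24 us = 2.4000e-05 s
depth = 1650 * 2.4000e-05 / 2
depth = 0.0198 m = 1.98 cm


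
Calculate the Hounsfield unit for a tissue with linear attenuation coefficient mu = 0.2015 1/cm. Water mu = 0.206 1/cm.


HU = ((mu_tissue - mu_water) / mu_water) * 1000
HU = ((0.2015 - 0.206) / 0.206) * 1000
HU = -21.84


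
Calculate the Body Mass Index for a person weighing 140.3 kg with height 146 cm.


BMI = weight / height^2
height = 146 cm = 1.46 m
BMI = 140.3 / 1.46^2
BMI = 65.82 kg/m^2


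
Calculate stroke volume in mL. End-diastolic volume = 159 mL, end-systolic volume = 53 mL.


SV = EDV - ESV
SV = 159 - 53
SV = 106 mL


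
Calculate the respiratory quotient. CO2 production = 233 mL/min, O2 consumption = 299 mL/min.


RQ = VCO2 / VO2
RQ = 233 / 299
RQ = 0.7793


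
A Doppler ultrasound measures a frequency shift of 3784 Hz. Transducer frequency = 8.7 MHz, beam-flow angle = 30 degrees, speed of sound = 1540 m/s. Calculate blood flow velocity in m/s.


v = fd * c / (2 * f0 * cos(theta))
v = 3784 * 1540 / (2 * 8.7000e+06 * cos(30))
v = 0.3867 m/s


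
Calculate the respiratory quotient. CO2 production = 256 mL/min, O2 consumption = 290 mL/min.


RQ = VCO2 / VO2
RQ = 256 / 290
RQ = 0.8828


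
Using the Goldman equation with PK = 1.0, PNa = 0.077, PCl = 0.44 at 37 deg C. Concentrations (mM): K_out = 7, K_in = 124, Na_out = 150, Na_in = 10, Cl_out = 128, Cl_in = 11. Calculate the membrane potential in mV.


Vm = (RT/F)*ln((PK*Ko + PNa*Nao + PCl*Cli)/(PK*Ki + PNa*Nai + PCl*Clo))
Numer = 23.39, Denom = 181.09
Vm = -54.7 mV


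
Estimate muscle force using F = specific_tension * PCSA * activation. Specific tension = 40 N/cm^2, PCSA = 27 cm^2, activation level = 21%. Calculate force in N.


F = sigma * PCSA * activation
F = 40 * 27 * 0.21
F = 226.8 N


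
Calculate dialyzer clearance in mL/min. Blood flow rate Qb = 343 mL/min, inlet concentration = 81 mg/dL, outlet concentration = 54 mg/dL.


K = Qb * (Cb_in - Cb_out) / Cb_in
K = 343 * (81 - 54) / 81
K = 114.3 mL/min


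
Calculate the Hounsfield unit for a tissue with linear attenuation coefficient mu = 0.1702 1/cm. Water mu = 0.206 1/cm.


HU = ((mu_tissue - mu_water) / mu_water) * 1000
HU = ((0.1702 - 0.206) / 0.206) * 1000
HU = -173.8


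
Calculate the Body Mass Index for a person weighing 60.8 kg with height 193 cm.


BMI = weight / height^2
height = 193 cm = 1.93 m
BMI = 60.8 / 1.93^2
BMI = 16.32 kg/m^2


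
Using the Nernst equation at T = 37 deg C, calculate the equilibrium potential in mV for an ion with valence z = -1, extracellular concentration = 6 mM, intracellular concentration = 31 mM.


E = (RT/(zF)) * ln(C_out/C_in)
T = 37 + 273.15 = 310.15 K
E = (8.314 * 310.15 / (-1 * 96485)) * ln(6/31)
E = 43.89 mV


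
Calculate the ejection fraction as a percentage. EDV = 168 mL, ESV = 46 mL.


SV = EDV - ESV = 168 - 46 = 122 mL
EF = SV/EDV * 100 = 122/168 * 100
EF = 72.62%


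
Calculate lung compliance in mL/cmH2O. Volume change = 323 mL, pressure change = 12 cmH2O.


C = dV / dP
C = 323 / 12
C = 26.92 mL/cmH2O


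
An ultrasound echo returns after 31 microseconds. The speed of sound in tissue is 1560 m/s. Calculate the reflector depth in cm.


depth = c * t / 2
t = 31 us = 3.1000e-05 s
depth = 1560 * 3.1000e-05 / 2
depth = 0.02418 m = 2.418 cm


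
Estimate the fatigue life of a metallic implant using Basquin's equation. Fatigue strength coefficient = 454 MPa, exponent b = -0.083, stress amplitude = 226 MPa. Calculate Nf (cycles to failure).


sigma_a = sigma_f' * (2Nf)^b
2Nf = (sigma_a/sigma_f')^(1/b)
2Nf = (226/454)^(1/-0.083)
2Nf = 4466.5154
Nf = 2233


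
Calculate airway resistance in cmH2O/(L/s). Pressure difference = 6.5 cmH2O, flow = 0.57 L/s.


R = dP / flow
R = 6.5 / 0.57
R = 11.4 cmH2O/(L/s)


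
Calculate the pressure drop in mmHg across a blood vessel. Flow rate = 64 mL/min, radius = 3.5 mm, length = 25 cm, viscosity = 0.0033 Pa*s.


dP = 8*mu*L*Q / (pi*r^4)
Q = 64 mL/min = 1.06667e-06 m^3/s
dP = 14.9332 Pa = 14.9332 / 133.322 mmHg = 0.112 mmHg


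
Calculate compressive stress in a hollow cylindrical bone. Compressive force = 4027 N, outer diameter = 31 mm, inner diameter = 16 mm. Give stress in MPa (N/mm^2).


A = pi*(r_o^2 - r_i^2)
r_o = 15.5 mm, r_i = 8 mm
A = 553.706 mm^2
sigma = F/A = 4027 / 553.706
sigma = 7.273 MPa


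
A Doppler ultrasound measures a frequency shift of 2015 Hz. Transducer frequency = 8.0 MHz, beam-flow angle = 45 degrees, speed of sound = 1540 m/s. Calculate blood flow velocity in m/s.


v = fd * c / (2 * f0 * cos(theta))
v = 2015 * 1540 / (2 * 8.0000e+06 * cos(45))
v = 0.2743 m/s


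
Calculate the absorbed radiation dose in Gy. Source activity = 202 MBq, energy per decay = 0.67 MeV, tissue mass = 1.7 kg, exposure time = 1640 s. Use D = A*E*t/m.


A = 202 MBq = 2.0200e+08 Bq
E = 0.67 MeV = 1.07334e-13 J
D = A*E*t/m = 2.0200e+08*1.07334e-13*1640/1.7
D = 0.02092 Gy


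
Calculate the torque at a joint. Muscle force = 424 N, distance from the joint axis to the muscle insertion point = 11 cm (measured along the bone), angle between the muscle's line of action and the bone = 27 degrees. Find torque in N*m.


Torque = F * d * sin(theta)   (moment arm = d*sin(theta))
d = 11 cm = 0.11 m
Torque = 424 * 0.11 * sin(27)
Torque = 21.17 N*m


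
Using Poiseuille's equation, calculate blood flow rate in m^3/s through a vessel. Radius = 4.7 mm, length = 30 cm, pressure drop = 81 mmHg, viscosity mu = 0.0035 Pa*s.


Q = pi*r^4*dP / (8*mu*L)
r = 0.0047 m, L = 0.3 m
dP = 81 mmHg = 10799.082 Pa
Q = 0.001971 m^3/s


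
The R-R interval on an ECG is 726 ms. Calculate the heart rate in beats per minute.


HR = 60 / RR_interval(s)
RR = 726 ms = 0.726 s
HR = 60 / 0.726 = 82.64 bpm


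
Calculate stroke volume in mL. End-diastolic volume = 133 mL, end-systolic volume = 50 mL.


SV = EDV - ESV
SV = 133 - 50
SV = 83 mL


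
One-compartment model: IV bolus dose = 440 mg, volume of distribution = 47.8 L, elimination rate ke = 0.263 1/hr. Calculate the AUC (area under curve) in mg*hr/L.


C0 = Dose/Vd = 440/47.8 = 9.20502 mg/L
AUC = C0/ke = 9.20502/0.263
AUC = 35 mg*hr/L


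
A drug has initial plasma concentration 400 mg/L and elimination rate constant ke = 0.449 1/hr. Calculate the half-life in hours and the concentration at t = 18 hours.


t_half = ln(2) / ke = 0.693147 / 0.449 = 1.544 hr
C(t) = C0 * exp(-ke*t) = 400 * exp(-0.449*18)
C(18) = 0.1236 mg/L


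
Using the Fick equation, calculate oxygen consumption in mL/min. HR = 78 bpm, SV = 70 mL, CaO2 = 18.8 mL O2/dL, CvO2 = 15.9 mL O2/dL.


CO = HR*SV = 78*70/1000 = 5.46 L/min
a-v O2 diff = 18.8 - 15.9 = 2.9 mL/dL
VO2 = CO * (CaO2-CvO2) * 10 dL/L
VO2 = 5.46 * 2.9 * 10
VO2 = 158.3 mL/min


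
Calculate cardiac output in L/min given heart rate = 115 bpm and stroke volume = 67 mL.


CO = HR * SV
CO = 115 * 67 / 1000
CO = 7.705 L/min


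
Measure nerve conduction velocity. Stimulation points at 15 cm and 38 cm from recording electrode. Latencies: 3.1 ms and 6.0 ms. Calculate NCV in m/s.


Distance = (38 - 15) / 100 = 0.23 m
dt = (6.0 - 3.1) / 1000 = 0.0029 s
NCV = dist / dt = 79.31 m/s


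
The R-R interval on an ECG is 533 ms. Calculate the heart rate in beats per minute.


HR = 60 / RR_interval(s)
RR = 533 ms = 0.533 s
HR = 60 / 0.533 = 112.6 bpm


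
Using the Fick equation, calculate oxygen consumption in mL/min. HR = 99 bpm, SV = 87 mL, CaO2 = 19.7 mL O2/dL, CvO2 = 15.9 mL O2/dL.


CO = HR*SV = 99*87/1000 = 8.613 L/min
a-v O2 diff = 19.7 - 15.9 = 3.8 mL/dL
VO2 = CO * (CaO2-CvO2) * 10 dL/L
VO2 = 8.613 * 3.8 * 10
VO2 = 327.3 mL/min


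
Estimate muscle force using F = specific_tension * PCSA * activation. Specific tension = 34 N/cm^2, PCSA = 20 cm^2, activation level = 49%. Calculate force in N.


F = sigma * PCSA * activation
F = 34 * 20 * 0.49
F = 333.2 N


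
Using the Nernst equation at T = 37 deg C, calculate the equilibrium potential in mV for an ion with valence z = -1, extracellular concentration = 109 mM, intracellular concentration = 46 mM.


E = (RT/(zF)) * ln(C_out/C_in)
T = 37 + 273.15 = 310.15 K
E = (8.314 * 310.15 / (-1 * 96485)) * ln(109/46)
E = -23.06 mV


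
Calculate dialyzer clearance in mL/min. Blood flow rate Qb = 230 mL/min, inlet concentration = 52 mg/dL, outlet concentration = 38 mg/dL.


K = Qb * (Cb_in - Cb_out) / Cb_in
K = 230 * (52 - 38) / 52
K = 61.92 mL/min


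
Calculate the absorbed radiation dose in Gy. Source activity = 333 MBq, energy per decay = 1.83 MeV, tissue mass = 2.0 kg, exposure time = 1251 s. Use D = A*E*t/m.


A = 333 MBq = 3.3300e+08 Bq
E = 1.83 MeV = 2.93166e-13 J
D = A*E*t/m = 3.3300e+08*2.93166e-13*1251/2.0
D = 0.06106 Gy


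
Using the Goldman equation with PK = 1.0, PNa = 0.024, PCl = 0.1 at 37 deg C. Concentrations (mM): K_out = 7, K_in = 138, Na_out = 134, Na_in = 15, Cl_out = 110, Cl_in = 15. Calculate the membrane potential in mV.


Vm = (RT/F)*ln((PK*Ko + PNa*Nao + PCl*Cli)/(PK*Ki + PNa*Nai + PCl*Clo))
Numer = 11.716, Denom = 149.36
Vm = -68.03 mV


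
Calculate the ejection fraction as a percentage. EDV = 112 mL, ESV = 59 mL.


SV = EDV - ESV = 112 - 59 = 53 mL
EF = SV/EDV * 100 = 53/112 * 100
EF = 47.32%


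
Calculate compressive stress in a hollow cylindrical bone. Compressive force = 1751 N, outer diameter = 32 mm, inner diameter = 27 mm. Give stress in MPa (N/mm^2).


A = pi*(r_o^2 - r_i^2)
r_o = 16 mm, r_i = 13.5 mm
A = 231.692 mm^2
sigma = F/A = 1751 / 231.692
sigma = 7.557 MPa


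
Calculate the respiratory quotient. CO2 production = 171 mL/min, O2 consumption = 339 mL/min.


RQ = VCO2 / VO2
RQ = 171 / 339
RQ = 0.5044


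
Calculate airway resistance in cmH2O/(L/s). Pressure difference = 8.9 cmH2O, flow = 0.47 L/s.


R = dP / flow
R = 8.9 / 0.47
R = 18.94 cmH2O/(L/s)


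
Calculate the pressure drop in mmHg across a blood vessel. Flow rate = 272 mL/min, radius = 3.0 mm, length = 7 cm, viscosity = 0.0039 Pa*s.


dP = 8*mu*L*Q / (pi*r^4)
Q = 272 mL/min = 4.53333e-06 m^3/s
dP = 38.9077 Pa = 38.9077 / 133.322 mmHg = 0.2918 mmHg


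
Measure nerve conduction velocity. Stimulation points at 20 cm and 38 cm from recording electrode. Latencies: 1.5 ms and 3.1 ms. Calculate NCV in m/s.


Distance = (38 - 20) / 100 = 0.18 m
dt = (3.1 - 1.5) / 1000 = 0.0016 s
NCV = dist / dt = 112.5 m/s


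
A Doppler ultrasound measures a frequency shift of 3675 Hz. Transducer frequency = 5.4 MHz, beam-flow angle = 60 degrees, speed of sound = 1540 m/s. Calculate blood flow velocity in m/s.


v = fd * c / (2 * f0 * cos(theta))
v = 3675 * 1540 / (2 * 5.4000e+06 * cos(60))
v = 1.048 m/s


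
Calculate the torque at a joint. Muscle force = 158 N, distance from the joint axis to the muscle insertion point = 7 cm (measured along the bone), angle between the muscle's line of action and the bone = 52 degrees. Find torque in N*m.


Torque = F * d * sin(theta)   (moment arm = d*sin(theta))
d = 7 cm = 0.07 m
Torque = 158 * 0.07 * sin(52)
Torque = 8.715 N*m


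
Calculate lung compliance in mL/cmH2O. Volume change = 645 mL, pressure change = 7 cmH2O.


C = dV / dP
C = 645 / 7
C = 92.14 mL/cmH2O


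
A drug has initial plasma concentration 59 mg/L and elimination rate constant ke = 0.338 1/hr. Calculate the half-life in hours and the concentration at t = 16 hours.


t_half = ln(2) / ke = 0.693147 / 0.338 = 2.051 hr
C(t) = C0 * exp(-ke*t) = 59 * exp(-0.338*16)
C(16) = 0.2644 mg/L


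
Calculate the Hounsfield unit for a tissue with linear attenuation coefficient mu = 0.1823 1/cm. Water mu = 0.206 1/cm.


HU = ((mu_tissue - mu_water) / mu_water) * 1000
HU = ((0.1823 - 0.206) / 0.206) * 1000
HU = -115


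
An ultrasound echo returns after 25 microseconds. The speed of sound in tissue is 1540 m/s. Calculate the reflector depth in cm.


depth = c * t / 2
t = 25 us = 2.5000e-05 s
depth = 1540 * 2.5000e-05 / 2
depth = 0.01925 m = 1.925 cm


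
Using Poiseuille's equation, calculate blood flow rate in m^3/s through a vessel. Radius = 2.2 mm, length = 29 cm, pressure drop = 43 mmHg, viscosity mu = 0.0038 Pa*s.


Q = pi*r^4*dP / (8*mu*L)
r = 0.0022 m, L = 0.29 m
dP = 43 mmHg = 5732.846 Pa
Q = 4.7856e-05 m^3/s


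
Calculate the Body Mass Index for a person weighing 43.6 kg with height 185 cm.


BMI = weight / height^2
height = 185 cm = 1.85 m
BMI = 43.6 / 1.85^2
BMI = 12.74 kg/m^2


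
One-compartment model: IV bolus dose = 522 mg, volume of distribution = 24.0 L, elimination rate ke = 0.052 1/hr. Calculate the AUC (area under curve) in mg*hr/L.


C0 = Dose/Vd = 522/24.0 = 21.75 mg/L
AUC = C0/ke = 21.75/0.052
AUC = 418.3 mg*hr/L


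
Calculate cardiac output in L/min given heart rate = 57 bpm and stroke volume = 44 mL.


CO = HR * SV
CO = 57 * 44 / 1000
CO = 2.508 L/min


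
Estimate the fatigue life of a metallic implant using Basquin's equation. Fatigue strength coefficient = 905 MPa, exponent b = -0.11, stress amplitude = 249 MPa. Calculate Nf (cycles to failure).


sigma_a = sigma_f' * (2Nf)^b
2Nf = (sigma_a/sigma_f')^(1/b)
2Nf = (249/905)^(1/-0.11)
2Nf = 124449.46
Nf = 6.222e+04


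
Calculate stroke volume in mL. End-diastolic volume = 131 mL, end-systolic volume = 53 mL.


SV = EDV - ESV
SV = 131 - 53
SV = 78 mL


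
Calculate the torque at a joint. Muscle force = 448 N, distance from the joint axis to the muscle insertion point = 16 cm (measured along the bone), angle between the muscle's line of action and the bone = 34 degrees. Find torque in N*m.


Torque = F * d * sin(theta)   (moment arm = d*sin(theta))
d = 16 cm = 0.16 m
Torque = 448 * 0.16 * sin(34)
Torque = 40.08 N*m


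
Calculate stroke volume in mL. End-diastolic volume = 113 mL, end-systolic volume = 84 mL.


SV = EDV - ESV
SV = 113 - 84
SV = 29 mL


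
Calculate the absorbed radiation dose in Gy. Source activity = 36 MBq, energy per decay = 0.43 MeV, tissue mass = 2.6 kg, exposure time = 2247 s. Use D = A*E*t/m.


A = 36 MBq = 3.6000e+07 Bq
E = 0.43 MeV = 6.8886e-14 J
D = A*E*t/m = 3.6000e+07*6.8886e-14*2247/2.6
D = 0.002143 Gy


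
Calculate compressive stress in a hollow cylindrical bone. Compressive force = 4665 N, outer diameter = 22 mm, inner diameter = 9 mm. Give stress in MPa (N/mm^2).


A = pi*(r_o^2 - r_i^2)
r_o = 11 mm, r_i = 4.5 mm
A = 316.515 mm^2
sigma = F/A = 4665 / 316.515
sigma = 14.74 MPa


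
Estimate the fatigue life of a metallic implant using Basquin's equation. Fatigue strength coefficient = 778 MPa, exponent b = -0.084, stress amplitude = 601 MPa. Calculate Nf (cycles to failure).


sigma_a = sigma_f' * (2Nf)^b
2Nf = (sigma_a/sigma_f')^(1/b)
2Nf = (601/778)^(1/-0.084)
2Nf = 21.60652
Nf = 10.8


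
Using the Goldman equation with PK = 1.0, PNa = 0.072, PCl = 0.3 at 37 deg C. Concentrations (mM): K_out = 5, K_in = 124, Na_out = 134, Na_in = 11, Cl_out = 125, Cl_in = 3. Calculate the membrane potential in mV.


Vm = (RT/F)*ln((PK*Ko + PNa*Nao + PCl*Cli)/(PK*Ki + PNa*Nai + PCl*Clo))
Numer = 15.548, Denom = 162.292
Vm = -62.68 mV


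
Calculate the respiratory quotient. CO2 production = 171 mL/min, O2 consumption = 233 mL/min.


RQ = VCO2 / VO2
RQ = 171 / 233
RQ = 0.7339


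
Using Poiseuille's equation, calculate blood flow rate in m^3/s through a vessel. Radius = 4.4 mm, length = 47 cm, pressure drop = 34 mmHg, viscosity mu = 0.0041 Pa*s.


Q = pi*r^4*dP / (8*mu*L)
r = 0.0044 m, L = 0.47 m
dP = 34 mmHg = 4532.948 Pa
Q = 3.4623e-04 m^3/s


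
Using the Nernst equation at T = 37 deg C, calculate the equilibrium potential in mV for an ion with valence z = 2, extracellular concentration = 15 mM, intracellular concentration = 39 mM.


E = (RT/(zF)) * ln(C_out/C_in)
T = 37 + 273.15 = 310.15 K
E = (8.314 * 310.15 / (2 * 96485)) * ln(15/39)
E = -12.77 mV


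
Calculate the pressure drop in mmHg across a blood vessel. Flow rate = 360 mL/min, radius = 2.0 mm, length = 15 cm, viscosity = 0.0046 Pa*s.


dP = 8*mu*L*Q / (pi*r^4)
Q = 360 mL/min = 6e-06 m^3/s
dP = 658.901 Pa = 658.901 / 133.322 mmHg = 4.942 mmHg


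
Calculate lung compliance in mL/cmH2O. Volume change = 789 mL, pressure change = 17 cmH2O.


C = dV / dP
C = 789 / 17
C = 46.41 mL/cmH2O


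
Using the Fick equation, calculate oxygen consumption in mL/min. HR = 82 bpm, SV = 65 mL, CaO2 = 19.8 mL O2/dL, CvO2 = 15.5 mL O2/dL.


CO = HR*SV = 82*65/1000 = 5.33 L/min
a-v O2 diff = 19.8 - 15.5 = 4.3 mL/dL
VO2 = CO * (CaO2-CvO2) * 10 dL/L
VO2 = 5.33 * 4.3 * 10
VO2 = 229.2 mL/min


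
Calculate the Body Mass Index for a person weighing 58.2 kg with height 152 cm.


BMI = weight / height^2
height = 152 cm = 1.52 m
BMI = 58.2 / 1.52^2
BMI = 25.19 kg/m^2


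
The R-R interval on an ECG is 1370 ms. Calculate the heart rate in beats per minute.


HR = 60 / RR_interval(s)
RR = 1370 ms = 1.37 s
HR = 60 / 1.37 = 43.8 bpm


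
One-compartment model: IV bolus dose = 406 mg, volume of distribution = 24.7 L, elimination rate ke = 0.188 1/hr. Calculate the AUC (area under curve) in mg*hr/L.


C0 = Dose/Vd = 406/24.7 = 16.4372 mg/L
AUC = C0/ke = 16.4372/0.188
AUC = 87.43 mg*hr/L


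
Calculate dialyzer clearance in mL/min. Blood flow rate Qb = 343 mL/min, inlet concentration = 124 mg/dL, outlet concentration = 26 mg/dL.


K = Qb * (Cb_in - Cb_out) / Cb_in
K = 343 * (124 - 26) / 124
K = 271.1 mL/min


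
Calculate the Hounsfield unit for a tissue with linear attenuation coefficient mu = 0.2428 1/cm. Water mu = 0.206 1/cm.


HU = ((mu_tissue - mu_water) / mu_water) * 1000
HU = ((0.2428 - 0.206) / 0.206) * 1000
HU = 178.6


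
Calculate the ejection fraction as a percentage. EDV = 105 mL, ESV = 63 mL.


SV = EDV - ESV = 105 - 63 = 42 mL
EF = SV/EDV * 100 = 42/105 * 100
EF = 40%


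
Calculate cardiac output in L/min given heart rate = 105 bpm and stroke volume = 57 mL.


CO = HR * SV
CO = 105 * 57 / 1000
CO = 5.985 L/min


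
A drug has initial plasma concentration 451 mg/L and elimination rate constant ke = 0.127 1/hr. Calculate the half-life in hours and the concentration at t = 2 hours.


t_half = ln(2) / ke = 0.693147 / 0.127 = 5.458 hr
C(t) = C0 * exp(-ke*t) = 451 * exp(-0.127*2)
C(2) = 349.8 mg/L


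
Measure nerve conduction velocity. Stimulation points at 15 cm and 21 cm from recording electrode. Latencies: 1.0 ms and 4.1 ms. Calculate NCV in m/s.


Distance = (21 - 15) / 100 = 0.06 m
dt = (4.1 - 1.0) / 1000 = 0.0031 s
NCV = dist / dt = 19.35 m/s


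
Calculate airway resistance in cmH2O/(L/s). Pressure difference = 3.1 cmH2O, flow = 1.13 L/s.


R = dP / flow
R = 3.1 / 1.13
R = 2.743 cmH2O/(L/s)


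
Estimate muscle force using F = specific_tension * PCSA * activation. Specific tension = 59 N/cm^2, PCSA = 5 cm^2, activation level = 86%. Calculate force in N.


F = sigma * PCSA * activation
F = 59 * 5 * 0.86
F = 253.7 N


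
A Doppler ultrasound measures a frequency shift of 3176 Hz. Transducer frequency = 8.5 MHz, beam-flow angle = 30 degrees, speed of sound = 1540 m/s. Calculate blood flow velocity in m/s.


v = fd * c / (2 * f0 * cos(theta))
v = 3176 * 1540 / (2 * 8.5000e+06 * cos(30))
v = 0.3322 m/s


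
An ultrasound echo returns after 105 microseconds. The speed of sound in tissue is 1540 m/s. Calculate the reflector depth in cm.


depth = c * t / 2
t = 105 us = 1.0500e-04 s
depth = 1540 * 1.0500e-04 / 2
depth = 0.08085 m = 8.085 cm


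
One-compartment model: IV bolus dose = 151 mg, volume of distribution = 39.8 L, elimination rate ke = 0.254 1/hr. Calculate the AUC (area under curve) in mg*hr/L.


C0 = Dose/Vd = 151/39.8 = 3.79397 mg/L
AUC = C0/ke = 3.79397/0.254
AUC = 14.94 mg*hr/L


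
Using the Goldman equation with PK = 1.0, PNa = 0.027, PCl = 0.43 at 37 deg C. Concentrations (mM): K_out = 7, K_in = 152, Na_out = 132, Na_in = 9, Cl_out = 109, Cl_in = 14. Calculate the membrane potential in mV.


Vm = (RT/F)*ln((PK*Ko + PNa*Nao + PCl*Cli)/(PK*Ki + PNa*Nai + PCl*Clo))
Numer = 16.584, Denom = 199.113
Vm = -66.42 mV


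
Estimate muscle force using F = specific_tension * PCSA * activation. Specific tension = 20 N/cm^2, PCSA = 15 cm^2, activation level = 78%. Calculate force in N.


F = sigma * PCSA * activation
F = 20 * 15 * 0.78
F = 234 N


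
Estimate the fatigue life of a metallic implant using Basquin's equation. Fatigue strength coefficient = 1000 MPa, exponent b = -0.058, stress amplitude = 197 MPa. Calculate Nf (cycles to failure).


sigma_a = sigma_f' * (2Nf)^b
2Nf = (sigma_a/sigma_f')^(1/b)
2Nf = (197/1000)^(1/-0.058)
2Nf = 1.4600758e+12
Nf = 7.3004e+11


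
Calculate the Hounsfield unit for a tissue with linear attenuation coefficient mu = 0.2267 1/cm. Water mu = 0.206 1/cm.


HU = ((mu_tissue - mu_water) / mu_water) * 1000
HU = ((0.2267 - 0.206) / 0.206) * 1000
HU = 100.5


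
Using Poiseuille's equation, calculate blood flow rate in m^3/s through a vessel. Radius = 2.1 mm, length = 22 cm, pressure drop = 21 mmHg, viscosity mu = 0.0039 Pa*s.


Q = pi*r^4*dP / (8*mu*L)
r = 0.0021 m, L = 0.22 m
dP = 21 mmHg = 2799.762 Pa
Q = 2.4921e-05 m^3/s


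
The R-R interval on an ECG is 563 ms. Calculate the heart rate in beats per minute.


HR = 60 / RR_interval(s)
RR = 563 ms = 0.563 s
HR = 60 / 0.563 = 106.6 bpm


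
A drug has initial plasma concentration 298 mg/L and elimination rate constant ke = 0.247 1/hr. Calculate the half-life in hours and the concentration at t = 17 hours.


t_half = ln(2) / ke = 0.693147 / 0.247 = 2.806 hr
C(t) = C0 * exp(-ke*t) = 298 * exp(-0.247*17)
C(17) = 4.473 mg/L


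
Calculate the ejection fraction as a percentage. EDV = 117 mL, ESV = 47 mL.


SV = EDV - ESV = 117 - 47 = 70 mL
EF = SV/EDV * 100 = 70/117 * 100
EF = 59.83%


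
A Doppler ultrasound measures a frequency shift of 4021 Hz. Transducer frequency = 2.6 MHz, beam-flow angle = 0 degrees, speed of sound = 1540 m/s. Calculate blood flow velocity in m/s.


v = fd * c / (2 * f0 * cos(theta))
v = 4021 * 1540 / (2 * 2.6000e+06 * cos(0))
v = 1.191 m/s


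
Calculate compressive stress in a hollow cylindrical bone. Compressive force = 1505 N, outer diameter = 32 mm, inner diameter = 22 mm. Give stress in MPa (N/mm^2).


A = pi*(r_o^2 - r_i^2)
r_o = 16 mm, r_i = 11 mm
A = 424.115 mm^2
sigma = F/A = 1505 / 424.115
sigma = 3.549 MPa


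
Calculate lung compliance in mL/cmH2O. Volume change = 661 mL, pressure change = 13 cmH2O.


C = dV / dP
C = 661 / 13
C = 50.85 mL/cmH2O


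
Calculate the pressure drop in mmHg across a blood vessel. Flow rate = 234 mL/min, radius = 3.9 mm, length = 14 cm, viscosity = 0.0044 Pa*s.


dP = 8*mu*L*Q / (pi*r^4)
Q = 234 mL/min = 3.9e-06 m^3/s
dP = 26.444 Pa = 26.444 / 133.322 mmHg = 0.1983 mmHg


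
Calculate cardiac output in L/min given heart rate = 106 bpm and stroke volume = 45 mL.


CO = HR * SV
CO = 106 * 45 / 1000
CO = 4.77 L/min


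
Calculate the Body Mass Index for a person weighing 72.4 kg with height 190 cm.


BMI = weight / height^2
height = 190 cm = 1.9 m
BMI = 72.4 / 1.9^2
BMI = 20.06 kg/m^2


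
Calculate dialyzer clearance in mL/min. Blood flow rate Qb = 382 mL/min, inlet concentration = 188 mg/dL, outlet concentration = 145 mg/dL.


K = Qb * (Cb_in - Cb_out) / Cb_in
K = 382 * (188 - 145) / 188
K = 87.37 mL/min


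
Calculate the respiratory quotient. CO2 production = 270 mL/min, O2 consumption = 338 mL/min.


RQ = VCO2 / VO2
RQ = 270 / 338
RQ = 0.7988


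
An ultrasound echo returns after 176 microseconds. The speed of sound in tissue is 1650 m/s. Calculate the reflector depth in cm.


depth = c * t / 2
t = 176 us = 1.7600e-04 s
depth = 1650 * 1.7600e-04 / 2
depth = 0.1452 m = 14.52 cm


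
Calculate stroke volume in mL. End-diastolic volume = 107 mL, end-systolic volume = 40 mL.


SV = EDV - ESV
SV = 107 - 40
SV = 67 mL


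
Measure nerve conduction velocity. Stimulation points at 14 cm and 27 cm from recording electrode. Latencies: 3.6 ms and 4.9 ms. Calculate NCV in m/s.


Distance = (27 - 14) / 100 = 0.13 m
dt = (4.9 - 3.6) / 1000 = 0.0013 s
NCV = dist / dt = 100 m/s


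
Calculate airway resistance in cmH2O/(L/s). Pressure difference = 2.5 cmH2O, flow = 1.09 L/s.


R = dP / flow
R = 2.5 / 1.09
R = 2.294 cmH2O/(L/s)


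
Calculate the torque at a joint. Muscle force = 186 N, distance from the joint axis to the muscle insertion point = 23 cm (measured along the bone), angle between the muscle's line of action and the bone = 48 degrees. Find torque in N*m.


Torque = F * d * sin(theta)   (moment arm = d*sin(theta))
d = 23 cm = 0.23 m
Torque = 186 * 0.23 * sin(48)
Torque = 31.79 N*m


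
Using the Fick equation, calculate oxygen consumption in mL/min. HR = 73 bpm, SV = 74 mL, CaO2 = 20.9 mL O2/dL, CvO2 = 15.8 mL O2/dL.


CO = HR*SV = 73*74/1000 = 5.402 L/min
a-v O2 diff = 20.9 - 15.8 = 5.1 mL/dL
VO2 = CO * (CaO2-CvO2) * 10 dL/L
VO2 = 5.402 * 5.1 * 10
VO2 = 275.5 mL/min


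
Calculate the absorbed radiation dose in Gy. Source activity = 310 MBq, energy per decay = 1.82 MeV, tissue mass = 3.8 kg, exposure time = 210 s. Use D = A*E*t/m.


A = 310 MBq = 3.1000e+08 Bq
E = 1.82 MeV = 2.91564e-13 J
D = A*E*t/m = 3.1000e+08*2.91564e-13*210/3.8
D = 0.004995 Gy


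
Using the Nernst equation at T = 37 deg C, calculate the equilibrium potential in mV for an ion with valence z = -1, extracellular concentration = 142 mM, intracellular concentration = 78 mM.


E = (RT/(zF)) * ln(C_out/C_in)
T = 37 + 273.15 = 310.15 K
E = (8.314 * 310.15 / (-1 * 96485)) * ln(142/78)
E = -16.01 mV


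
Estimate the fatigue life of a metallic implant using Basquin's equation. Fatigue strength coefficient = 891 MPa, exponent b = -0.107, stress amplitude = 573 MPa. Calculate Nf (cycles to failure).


sigma_a = sigma_f' * (2Nf)^b
2Nf = (sigma_a/sigma_f')^(1/b)
2Nf = (573/891)^(1/-0.107)
2Nf = 61.91623
Nf = 30.96


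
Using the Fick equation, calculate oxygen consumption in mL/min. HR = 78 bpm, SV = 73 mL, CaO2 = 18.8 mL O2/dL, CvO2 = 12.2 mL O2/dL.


CO = HR*SV = 78*73/1000 = 5.694 L/min
a-v O2 diff = 18.8 - 12.2 = 6.6 mL/dL
VO2 = CO * (CaO2-CvO2) * 10 dL/L
VO2 = 5.694 * 6.6 * 10
VO2 = 375.8 mL/min


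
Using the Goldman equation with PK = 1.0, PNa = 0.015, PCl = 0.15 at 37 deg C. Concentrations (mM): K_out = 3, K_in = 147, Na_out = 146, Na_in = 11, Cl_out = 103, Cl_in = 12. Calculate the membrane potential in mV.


Vm = (RT/F)*ln((PK*Ko + PNa*Nao + PCl*Cli)/(PK*Ki + PNa*Nai + PCl*Clo))
Numer = 6.99, Denom = 162.615
Vm = -84.1 mV


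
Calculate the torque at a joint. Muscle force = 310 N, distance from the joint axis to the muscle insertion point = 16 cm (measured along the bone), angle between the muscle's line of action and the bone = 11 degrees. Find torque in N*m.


Torque = F * d * sin(theta)   (moment arm = d*sin(theta))
d = 16 cm = 0.16 m
Torque = 310 * 0.16 * sin(11)
Torque = 9.464 N*m


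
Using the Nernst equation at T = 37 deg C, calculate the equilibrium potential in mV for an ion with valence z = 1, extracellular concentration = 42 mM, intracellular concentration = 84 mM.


E = (RT/(zF)) * ln(C_out/C_in)
T = 37 + 273.15 = 310.15 K
E = (8.314 * 310.15 / (1 * 96485)) * ln(42/84)
E = -18.52 mV


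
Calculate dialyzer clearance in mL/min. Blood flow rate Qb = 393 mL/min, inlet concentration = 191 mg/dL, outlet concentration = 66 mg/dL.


K = Qb * (Cb_in - Cb_out) / Cb_in
K = 393 * (191 - 66) / 191
K = 257.2 mL/min


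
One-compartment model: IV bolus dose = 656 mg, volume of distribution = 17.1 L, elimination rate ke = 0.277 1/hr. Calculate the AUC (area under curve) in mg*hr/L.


C0 = Dose/Vd = 656/17.1 = 38.3626 mg/L
AUC = C0/ke = 38.3626/0.277
AUC = 138.5 mg*hr/L


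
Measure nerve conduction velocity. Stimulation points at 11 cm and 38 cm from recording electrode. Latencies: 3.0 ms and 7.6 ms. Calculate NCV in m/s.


Distance = (38 - 11) / 100 = 0.27 m
dt = (7.6 - 3.0) / 1000 = 0.0046 s
NCV = dist / dt = 58.7 m/s


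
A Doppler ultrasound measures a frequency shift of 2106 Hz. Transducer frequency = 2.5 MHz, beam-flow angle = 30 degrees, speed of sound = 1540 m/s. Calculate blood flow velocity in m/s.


v = fd * c / (2 * f0 * cos(theta))
v = 2106 * 1540 / (2 * 2.5000e+06 * cos(30))
v = 0.749 m/s


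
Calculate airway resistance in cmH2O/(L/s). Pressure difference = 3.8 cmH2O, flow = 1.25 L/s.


R = dP / flow
R = 3.8 / 1.25
R = 3.04 cmH2O/(L/s)


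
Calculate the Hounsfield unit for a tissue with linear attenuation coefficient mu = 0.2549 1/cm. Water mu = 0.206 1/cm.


HU = ((mu_tissue - mu_water) / mu_water) * 1000
HU = ((0.2549 - 0.206) / 0.206) * 1000
HU = 237.4


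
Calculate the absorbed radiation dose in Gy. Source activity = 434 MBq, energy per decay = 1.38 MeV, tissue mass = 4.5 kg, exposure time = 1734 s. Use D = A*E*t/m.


A = 434 MBq = 4.3400e+08 Bq
E = 1.38 MeV = 2.21076e-13 J
D = A*E*t/m = 4.3400e+08*2.21076e-13*1734/4.5
D = 0.03697 Gy


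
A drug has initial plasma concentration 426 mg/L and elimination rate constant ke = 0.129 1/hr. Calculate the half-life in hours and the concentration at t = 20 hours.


t_half = ln(2) / ke = 0.693147 / 0.129 = 5.373 hr
C(t) = C0 * exp(-ke*t) = 426 * exp(-0.129*20)
C(20) = 32.28 mg/L


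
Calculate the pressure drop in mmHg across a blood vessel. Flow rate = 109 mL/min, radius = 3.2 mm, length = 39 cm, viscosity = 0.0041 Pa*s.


dP = 8*mu*L*Q / (pi*r^4)
Q = 109 mL/min = 1.81667e-06 m^3/s
dP = 70.5448 Pa = 70.5448 / 133.322 mmHg = 0.5291 mmHg


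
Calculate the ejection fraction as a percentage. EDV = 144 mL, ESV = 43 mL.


SV = EDV - ESV = 144 - 43 = 101 mL
EF = SV/EDV * 100 = 101/144 * 100
EF = 70.14%


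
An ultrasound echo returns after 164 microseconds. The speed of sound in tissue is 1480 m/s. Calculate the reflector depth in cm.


depth = c * t / 2
t = 164 us = 1.6400e-04 s
depth = 1480 * 1.6400e-04 / 2
depth = 0.12136 m = 12.136 cm


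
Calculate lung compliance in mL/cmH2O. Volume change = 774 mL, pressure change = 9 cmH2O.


C = dV / dP
C = 774 / 9
C = 86 mL/cmH2O


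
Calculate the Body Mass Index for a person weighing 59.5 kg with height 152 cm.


BMI = weight / height^2
height = 152 cm = 1.52 m
BMI = 59.5 / 1.52^2
BMI = 25.75 kg/m^2


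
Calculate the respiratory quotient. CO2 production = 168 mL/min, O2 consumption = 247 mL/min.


RQ = VCO2 / VO2
RQ = 168 / 247
RQ = 0.6802


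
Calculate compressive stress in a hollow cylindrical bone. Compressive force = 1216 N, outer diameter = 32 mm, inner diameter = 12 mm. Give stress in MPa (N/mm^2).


A = pi*(r_o^2 - r_i^2)
r_o = 16 mm, r_i = 6 mm
A = 691.15 mm^2
sigma = F/A = 1216 / 691.15
sigma = 1.759 MPa


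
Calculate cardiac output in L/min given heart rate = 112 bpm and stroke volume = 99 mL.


CO = HR * SV
CO = 112 * 99 / 1000
CO = 11.09 L/min


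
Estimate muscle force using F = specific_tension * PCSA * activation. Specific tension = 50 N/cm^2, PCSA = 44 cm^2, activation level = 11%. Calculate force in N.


F = sigma * PCSA * activation
F = 50 * 44 * 0.11
F = 242 N


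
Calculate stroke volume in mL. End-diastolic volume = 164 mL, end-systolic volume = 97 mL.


SV = EDV - ESV
SV = 164 - 97
SV = 67 mL


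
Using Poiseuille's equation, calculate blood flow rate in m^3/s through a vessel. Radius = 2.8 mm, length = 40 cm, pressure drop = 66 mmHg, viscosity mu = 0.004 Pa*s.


Q = pi*r^4*dP / (8*mu*L)
r = 0.0028 m, L = 0.4 m
dP = 66 mmHg = 8799.252 Pa
Q = 1.3274e-04 m^3/s


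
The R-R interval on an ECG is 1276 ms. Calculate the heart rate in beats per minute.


HR = 60 / RR_interval(s)
RR = 1276 ms = 1.276 s
HR = 60 / 1.276 = 47.02 bpm


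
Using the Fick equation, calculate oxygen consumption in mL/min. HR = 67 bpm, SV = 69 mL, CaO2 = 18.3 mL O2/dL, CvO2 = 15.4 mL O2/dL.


CO = HR*SV = 67*69/1000 = 4.623 L/min
a-v O2 diff = 18.3 - 15.4 = 2.9 mL/dL
VO2 = CO * (CaO2-CvO2) * 10 dL/L
VO2 = 4.623 * 2.9 * 10
VO2 = 134.1 mL/min


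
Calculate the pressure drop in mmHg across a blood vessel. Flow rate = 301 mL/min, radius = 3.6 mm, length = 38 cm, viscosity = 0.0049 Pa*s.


dP = 8*mu*L*Q / (pi*r^4)
Q = 301 mL/min = 5.01667e-06 m^3/s
dP = 141.62 Pa = 141.62 / 133.322 mmHg = 1.062 mmHg


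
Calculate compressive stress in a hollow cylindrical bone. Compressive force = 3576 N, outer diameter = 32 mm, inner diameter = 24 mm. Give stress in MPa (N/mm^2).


A = pi*(r_o^2 - r_i^2)
r_o = 16 mm, r_i = 12 mm
A = 351.858 mm^2
sigma = F/A = 3576 / 351.858
sigma = 10.16 MPa


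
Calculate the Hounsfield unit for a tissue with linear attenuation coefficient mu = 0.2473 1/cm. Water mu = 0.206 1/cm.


HU = ((mu_tissue - mu_water) / mu_water) * 1000
HU = ((0.2473 - 0.206) / 0.206) * 1000
HU = 200.5


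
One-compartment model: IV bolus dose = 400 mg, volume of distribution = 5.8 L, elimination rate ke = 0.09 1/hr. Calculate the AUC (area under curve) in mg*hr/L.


C0 = Dose/Vd = 400/5.8 = 68.9655 mg/L
AUC = C0/ke = 68.9655/0.09
AUC = 766.3 mg*hr/L
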